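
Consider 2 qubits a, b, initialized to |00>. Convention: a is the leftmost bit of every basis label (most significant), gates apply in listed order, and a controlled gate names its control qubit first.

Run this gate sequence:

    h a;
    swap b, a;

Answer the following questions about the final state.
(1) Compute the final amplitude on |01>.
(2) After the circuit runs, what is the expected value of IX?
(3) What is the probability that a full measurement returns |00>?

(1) |01> carries amplitude sqrt(2)/2 in the final state.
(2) The expectation value of IX is 1.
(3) Outcome |00> occurs with probability 1/2.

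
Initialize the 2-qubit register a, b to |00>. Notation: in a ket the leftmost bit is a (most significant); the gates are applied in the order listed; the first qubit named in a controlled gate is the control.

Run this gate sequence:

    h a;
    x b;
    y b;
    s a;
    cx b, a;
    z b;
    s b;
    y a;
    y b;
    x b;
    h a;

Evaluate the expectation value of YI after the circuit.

The expectation value of YI is -1.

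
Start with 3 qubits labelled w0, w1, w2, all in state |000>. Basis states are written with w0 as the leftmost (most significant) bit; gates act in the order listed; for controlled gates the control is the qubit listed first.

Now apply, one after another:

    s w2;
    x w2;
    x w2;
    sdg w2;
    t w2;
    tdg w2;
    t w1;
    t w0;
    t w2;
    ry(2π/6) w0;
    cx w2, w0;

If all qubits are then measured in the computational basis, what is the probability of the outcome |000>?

A full measurement returns |000> with probability 3/4.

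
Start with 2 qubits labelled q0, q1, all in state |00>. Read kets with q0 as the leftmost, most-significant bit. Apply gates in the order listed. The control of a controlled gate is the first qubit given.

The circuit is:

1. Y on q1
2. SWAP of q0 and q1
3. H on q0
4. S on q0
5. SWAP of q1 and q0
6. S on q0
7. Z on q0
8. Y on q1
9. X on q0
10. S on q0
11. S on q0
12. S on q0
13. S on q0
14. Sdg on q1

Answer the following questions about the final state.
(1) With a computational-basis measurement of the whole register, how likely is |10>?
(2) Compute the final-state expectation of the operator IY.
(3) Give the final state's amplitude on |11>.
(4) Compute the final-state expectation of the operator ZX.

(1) A full measurement returns |10> with probability 1/2. Key observation: gates 10-13 undo each other exactly, leaving only the rest of the circuit to track.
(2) In the final state, IY has expectation 0.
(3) |11> carries amplitude sqrt(2)*I/2 in the final state.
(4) The observable ZX averages to 1.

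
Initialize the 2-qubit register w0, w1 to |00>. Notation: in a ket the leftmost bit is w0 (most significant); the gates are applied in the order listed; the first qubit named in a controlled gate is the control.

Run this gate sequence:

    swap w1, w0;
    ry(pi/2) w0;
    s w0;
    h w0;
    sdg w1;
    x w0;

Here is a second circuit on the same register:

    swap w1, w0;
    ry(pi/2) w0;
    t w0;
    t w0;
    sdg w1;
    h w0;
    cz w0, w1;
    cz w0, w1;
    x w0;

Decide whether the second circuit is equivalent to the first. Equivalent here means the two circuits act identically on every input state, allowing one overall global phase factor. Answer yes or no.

Yes: on every input state the two circuits agree up to one overall phase factor.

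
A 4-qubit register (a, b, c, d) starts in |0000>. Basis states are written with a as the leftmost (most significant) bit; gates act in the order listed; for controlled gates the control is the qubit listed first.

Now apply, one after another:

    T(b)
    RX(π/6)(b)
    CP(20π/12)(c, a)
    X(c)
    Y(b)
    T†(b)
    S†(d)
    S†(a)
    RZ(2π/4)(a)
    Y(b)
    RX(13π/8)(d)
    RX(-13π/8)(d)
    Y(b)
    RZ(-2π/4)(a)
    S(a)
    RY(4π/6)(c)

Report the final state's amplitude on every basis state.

The resulting statevector has amplitude -sqrt(6)/8 + 3*sqrt(2)/8 on |0000>, -sqrt(6)/8 + sqrt(2)/8 on |0010>, -3*sqrt(2)*exp(I*pi/4)*cos(3*pi/16)**2/8 - sqrt(6)*exp(I*pi/4)*cos(3*pi/16)**2/8 - 3*sqrt(2)*exp(I*pi/4)*sin(3*pi/16)**2/8 - sqrt(6)*exp(I*pi/4)*sin(3*pi/16)**2/8 on |0100>, sqrt(2)*exp(I*pi/4)*sin(3*pi/16)**2/8 + sqrt(6)*exp(I*pi/4)*sin(3*pi/16)**2/8 + sqrt(2)*exp(I*pi/4)*cos(3*pi/16)**2/8 + sqrt(6)*exp(I*pi/4)*cos(3*pi/16)**2/8 on |0110>, and 0 on every other basis state. Key observation: the block from step 8 through step 15 cancels to the identity and can be dropped.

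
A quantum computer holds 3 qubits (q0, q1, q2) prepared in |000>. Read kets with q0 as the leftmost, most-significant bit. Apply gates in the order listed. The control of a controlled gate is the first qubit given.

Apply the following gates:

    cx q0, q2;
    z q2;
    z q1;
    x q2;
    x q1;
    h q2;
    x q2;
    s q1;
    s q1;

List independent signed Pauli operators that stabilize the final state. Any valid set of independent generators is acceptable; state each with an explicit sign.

One valid set of independent stabilizer generators is -IIX, +ZII, -IZI (any independent generating set of the same group is equally correct).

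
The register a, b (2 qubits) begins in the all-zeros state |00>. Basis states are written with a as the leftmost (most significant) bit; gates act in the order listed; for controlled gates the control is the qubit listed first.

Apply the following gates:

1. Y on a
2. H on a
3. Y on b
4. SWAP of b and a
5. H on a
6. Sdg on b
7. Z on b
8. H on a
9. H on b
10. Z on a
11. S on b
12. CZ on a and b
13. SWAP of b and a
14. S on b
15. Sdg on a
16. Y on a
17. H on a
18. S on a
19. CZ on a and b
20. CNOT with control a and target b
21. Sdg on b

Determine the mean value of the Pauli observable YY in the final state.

The expectation value of YY is 0.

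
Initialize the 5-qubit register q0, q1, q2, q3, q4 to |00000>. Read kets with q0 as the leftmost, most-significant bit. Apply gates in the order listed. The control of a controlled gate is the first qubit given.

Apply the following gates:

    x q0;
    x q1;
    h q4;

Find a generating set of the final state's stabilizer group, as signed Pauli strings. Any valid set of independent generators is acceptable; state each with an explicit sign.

The stabilizer group can be generated by +IIIIX, -ZIIII, -IZIII, +IIZII, +IIIZI, among other valid generating sets.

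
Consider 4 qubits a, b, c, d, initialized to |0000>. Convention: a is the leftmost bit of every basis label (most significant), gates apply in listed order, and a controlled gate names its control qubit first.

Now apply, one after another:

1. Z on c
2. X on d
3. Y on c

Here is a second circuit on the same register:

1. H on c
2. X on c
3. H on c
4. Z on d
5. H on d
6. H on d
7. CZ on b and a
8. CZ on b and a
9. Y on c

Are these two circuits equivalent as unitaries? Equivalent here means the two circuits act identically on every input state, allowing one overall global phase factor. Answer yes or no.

No, they are not equivalent — no single phase factor reconciles the two unitaries.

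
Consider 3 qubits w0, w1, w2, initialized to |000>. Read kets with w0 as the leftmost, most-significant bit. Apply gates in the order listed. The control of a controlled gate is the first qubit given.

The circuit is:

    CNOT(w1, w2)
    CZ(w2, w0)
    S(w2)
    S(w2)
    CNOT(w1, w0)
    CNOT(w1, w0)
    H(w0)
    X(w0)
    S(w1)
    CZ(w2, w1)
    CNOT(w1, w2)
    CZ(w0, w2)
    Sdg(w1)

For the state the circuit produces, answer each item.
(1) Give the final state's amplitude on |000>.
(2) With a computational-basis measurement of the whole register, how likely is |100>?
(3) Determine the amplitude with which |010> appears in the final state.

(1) The amplitude on |000> is sqrt(2)/2.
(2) A full measurement returns |100> with probability 1/2.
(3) The final state's coefficient on |010> equals 0.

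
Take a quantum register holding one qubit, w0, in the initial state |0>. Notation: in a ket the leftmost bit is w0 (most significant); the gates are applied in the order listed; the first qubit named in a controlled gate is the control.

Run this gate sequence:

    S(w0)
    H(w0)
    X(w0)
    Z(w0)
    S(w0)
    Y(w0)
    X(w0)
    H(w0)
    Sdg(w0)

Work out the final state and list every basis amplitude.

The final amplitudes are -1/2 + I/2 on |0>, 1/2 - I/2 on |1>.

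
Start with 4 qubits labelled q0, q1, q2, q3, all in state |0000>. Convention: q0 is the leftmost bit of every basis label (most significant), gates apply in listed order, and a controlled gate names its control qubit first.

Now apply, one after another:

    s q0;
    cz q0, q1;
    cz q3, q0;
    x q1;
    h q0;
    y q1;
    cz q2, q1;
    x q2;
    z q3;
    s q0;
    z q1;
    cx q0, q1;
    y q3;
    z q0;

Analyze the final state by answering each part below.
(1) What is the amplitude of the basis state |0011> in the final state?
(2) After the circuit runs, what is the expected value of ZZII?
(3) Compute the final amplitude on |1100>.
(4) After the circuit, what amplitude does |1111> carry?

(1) The final state's coefficient on |0011> equals sqrt(2)/2.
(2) The observable ZZII averages to 1.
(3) |1100> carries amplitude 0 in the final state.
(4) The final state's coefficient on |1111> equals -sqrt(2)*I/2.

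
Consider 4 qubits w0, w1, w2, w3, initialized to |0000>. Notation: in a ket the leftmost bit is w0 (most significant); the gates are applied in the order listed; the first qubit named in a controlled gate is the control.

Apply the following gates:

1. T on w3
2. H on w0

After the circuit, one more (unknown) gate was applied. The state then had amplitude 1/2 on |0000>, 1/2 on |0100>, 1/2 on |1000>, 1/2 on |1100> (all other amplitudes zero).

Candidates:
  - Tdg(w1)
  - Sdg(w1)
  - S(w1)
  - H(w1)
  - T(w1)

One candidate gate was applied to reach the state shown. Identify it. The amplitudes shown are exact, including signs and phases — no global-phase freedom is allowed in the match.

The unique candidate consistent with the amplitudes is H(w1).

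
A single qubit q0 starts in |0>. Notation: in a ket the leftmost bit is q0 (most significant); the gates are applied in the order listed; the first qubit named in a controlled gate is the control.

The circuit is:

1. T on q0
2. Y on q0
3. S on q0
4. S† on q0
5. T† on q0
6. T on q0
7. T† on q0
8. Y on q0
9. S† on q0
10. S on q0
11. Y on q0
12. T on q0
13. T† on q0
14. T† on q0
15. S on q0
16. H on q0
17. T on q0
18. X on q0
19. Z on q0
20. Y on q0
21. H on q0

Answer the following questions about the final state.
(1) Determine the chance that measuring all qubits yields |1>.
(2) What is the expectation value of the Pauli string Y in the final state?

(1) A full measurement returns |1> with probability sqrt(2)/4 + 1/2. Key observation: gates 6-13 undo each other exactly, leaving only the rest of the circuit to track.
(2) The observable Y averages to sqrt(2)/2.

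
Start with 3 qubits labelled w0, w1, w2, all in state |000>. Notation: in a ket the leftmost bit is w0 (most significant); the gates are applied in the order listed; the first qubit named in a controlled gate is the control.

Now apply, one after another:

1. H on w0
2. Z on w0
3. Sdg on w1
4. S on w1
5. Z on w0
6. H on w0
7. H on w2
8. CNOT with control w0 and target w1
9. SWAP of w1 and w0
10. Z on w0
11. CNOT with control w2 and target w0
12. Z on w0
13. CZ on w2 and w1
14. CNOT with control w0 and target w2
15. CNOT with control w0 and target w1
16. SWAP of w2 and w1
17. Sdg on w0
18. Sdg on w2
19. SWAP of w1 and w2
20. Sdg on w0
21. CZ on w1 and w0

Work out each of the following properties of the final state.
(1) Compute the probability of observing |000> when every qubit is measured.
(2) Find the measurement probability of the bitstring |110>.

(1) A full measurement returns |000> with probability 1/2.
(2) Outcome |110> occurs with probability 1/2.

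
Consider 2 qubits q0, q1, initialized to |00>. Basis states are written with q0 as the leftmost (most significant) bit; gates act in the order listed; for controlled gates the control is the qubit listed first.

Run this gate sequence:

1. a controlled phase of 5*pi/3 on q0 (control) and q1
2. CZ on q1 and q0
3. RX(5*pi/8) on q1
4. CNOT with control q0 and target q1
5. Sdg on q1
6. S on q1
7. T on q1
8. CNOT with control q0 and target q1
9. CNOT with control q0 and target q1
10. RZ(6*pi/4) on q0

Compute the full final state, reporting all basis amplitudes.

The final amplitudes are -exp(I*pi/4)*cos(5*pi/16) on |00>, -sin(5*pi/16) on |01>, 0 on |10>, 0 on |11>. Key observation: the block from step 8 through step 9 cancels to the identity and can be dropped.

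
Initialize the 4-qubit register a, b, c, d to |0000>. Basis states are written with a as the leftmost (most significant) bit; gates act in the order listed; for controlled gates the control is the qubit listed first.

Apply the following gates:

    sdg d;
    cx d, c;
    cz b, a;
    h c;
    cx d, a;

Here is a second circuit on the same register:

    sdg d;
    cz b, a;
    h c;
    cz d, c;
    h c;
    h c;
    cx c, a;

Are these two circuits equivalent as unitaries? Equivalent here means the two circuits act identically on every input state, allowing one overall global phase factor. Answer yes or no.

No — the two circuits implement different unitaries, even allowing a global phase.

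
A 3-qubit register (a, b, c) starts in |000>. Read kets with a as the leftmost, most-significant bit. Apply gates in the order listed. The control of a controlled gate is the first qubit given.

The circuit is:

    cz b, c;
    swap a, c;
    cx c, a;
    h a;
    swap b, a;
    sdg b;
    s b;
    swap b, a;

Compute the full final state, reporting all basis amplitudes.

The final amplitudes are sqrt(2)/2 on |000>, sqrt(2)/2 on |100>, and 0 on every other basis state. Key observation: gates 5-8 undo each other exactly, leaving only the rest of the circuit to track.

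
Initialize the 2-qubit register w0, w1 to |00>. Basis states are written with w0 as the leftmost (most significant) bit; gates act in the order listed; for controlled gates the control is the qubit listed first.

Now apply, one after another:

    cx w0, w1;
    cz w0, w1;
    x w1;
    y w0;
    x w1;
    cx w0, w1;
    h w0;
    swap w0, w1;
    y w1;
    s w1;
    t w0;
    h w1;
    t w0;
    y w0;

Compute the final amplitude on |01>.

|01> carries amplitude -1/2 + I/2 in the final state.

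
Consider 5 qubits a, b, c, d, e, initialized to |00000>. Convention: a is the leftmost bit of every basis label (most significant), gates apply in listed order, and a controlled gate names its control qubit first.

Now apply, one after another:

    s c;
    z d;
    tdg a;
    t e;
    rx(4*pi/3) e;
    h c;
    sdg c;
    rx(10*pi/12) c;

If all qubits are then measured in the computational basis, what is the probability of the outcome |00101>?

Outcome |00101> occurs with probability 9/16.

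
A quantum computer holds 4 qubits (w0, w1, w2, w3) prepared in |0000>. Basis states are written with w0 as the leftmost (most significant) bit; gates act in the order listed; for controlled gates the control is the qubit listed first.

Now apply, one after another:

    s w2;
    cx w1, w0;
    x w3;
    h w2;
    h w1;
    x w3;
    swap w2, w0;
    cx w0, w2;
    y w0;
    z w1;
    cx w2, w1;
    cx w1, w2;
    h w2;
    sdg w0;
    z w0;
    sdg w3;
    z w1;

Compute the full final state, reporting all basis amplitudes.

The resulting statevector has amplitude sqrt(2)*I/4 on |0000>, 0 on |0001>, -sqrt(2)*I/4 on |0010>, 0 on |0011>, sqrt(2)*I/4 on |0100>, 0 on |0101>, sqrt(2)*I/4 on |0110>, 0 on |0111>, -sqrt(2)/4 on |1000>, 0 on |1001>, -sqrt(2)/4 on |1010>, 0 on |1011>, -sqrt(2)/4 on |1100>, 0 on |1101>, sqrt(2)/4 on |1110>, 0 on |1111>.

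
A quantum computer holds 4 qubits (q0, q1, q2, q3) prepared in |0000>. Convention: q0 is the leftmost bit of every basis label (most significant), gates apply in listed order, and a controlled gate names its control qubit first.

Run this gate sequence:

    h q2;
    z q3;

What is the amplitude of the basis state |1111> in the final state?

The amplitude on |1111> is 0.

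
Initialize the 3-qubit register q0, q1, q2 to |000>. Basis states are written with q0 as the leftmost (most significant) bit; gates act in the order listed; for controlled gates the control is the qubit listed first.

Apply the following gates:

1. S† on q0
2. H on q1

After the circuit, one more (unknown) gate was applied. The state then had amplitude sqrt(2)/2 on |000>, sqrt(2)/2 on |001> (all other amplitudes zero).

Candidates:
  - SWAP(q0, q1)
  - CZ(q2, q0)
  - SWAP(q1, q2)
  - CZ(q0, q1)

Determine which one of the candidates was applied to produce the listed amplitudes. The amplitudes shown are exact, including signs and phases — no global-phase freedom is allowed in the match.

The unique candidate consistent with the amplitudes is SWAP(q1, q2).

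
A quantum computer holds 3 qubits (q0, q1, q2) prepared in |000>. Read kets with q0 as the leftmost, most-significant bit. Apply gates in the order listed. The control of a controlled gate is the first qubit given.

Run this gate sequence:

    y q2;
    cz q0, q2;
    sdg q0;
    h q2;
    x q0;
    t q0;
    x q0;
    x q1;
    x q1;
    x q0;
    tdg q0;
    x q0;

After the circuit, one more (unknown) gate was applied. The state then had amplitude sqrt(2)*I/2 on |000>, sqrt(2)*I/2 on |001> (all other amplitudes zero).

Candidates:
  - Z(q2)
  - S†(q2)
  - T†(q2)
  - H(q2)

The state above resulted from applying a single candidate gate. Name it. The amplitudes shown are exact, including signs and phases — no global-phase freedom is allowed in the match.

The unique candidate consistent with the amplitudes is Z(q2). Key observation: the block from step 5 through step 12 cancels to the identity and can be dropped.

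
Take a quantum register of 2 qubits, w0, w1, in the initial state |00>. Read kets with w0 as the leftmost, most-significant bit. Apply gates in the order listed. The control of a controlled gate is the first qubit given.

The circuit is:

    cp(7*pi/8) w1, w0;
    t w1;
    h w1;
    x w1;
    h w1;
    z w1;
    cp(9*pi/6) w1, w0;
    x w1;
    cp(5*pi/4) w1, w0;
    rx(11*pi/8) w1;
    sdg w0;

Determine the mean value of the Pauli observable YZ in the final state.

In the final state, YZ has expectation 0. Key observation: steps 3-6 multiply out to the identity, so the circuit reduces to the remaining gates.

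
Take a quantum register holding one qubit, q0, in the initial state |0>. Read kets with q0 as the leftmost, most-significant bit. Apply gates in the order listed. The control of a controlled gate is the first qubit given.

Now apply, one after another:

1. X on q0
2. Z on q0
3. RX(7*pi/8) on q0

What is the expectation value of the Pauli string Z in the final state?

The expectation value of Z is sqrt(sqrt(2) + 2)/2.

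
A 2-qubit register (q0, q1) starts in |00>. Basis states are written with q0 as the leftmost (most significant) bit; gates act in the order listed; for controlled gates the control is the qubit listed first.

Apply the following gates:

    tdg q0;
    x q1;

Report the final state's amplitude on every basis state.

The resulting statevector has amplitude 1 on |01>, and 0 on every other basis state.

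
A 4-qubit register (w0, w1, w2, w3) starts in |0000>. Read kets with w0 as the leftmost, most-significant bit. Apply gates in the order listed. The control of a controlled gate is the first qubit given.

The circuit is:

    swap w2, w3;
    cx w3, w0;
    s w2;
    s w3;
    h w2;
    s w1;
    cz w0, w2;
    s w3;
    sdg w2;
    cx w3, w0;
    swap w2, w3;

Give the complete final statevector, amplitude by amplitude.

After the circuit, the state carries amplitude sqrt(2)/2 on |0000>, -sqrt(2)*I/2 on |0001>, and 0 on every other basis state.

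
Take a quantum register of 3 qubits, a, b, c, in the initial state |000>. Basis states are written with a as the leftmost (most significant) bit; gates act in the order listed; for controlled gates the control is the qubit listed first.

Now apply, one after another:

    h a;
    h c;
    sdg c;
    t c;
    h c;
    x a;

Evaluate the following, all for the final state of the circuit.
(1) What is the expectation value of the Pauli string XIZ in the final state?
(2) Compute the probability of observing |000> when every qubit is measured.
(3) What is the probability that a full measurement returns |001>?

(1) In the final state, XIZ has expectation sqrt(2)/2.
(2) The probability of measuring |000> is sqrt(2)/8 + 1/4.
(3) The probability of measuring |001> is 1/4 - sqrt(2)/8.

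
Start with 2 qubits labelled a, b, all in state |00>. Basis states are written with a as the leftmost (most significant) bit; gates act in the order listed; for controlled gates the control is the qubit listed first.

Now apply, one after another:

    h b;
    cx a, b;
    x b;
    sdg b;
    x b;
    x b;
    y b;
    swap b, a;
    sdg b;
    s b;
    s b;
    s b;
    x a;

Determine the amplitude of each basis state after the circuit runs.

The resulting statevector has amplitude sqrt(2)*I/2 on |00>, 0 on |01>, -sqrt(2)/2 on |10>, 0 on |11>.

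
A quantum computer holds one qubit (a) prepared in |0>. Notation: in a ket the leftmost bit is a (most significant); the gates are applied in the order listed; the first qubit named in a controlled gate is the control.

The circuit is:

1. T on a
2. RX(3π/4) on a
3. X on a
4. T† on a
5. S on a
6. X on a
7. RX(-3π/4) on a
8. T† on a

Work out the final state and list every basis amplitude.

The resulting statevector has amplitude sqrt(2)/4 + 1/2 - sqrt(2)*exp(I*pi/4)/4 + exp(I*pi/4)/2 on |0>, sqrt(2)*(-exp(I*pi/4) + I)/4 on |1>.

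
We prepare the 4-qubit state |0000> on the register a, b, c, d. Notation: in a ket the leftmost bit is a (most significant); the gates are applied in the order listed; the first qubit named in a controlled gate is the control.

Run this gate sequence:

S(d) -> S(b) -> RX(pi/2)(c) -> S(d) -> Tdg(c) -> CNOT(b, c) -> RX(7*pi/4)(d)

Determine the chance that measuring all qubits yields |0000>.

The probability of measuring |0000> is sqrt(2)/8 + 1/4.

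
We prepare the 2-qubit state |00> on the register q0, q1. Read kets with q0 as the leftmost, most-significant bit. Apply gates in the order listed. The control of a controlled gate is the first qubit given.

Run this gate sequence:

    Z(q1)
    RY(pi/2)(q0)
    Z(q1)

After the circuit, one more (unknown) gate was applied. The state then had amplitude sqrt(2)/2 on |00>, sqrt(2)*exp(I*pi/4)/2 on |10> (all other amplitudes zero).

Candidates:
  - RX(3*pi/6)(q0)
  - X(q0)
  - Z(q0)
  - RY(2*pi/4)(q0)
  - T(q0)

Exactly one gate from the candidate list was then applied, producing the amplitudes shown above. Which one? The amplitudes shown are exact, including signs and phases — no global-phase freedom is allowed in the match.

It was T(q0) that produced the state shown.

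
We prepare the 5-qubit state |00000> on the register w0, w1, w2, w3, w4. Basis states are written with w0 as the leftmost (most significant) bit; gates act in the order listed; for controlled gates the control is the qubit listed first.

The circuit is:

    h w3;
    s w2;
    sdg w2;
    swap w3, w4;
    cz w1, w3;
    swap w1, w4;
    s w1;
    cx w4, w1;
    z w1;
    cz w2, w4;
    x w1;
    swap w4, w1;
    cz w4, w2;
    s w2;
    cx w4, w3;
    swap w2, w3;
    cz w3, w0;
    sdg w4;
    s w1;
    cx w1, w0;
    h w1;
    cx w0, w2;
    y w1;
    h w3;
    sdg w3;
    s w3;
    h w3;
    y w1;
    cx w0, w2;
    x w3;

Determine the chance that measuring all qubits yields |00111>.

Outcome |00111> occurs with probability 1/4. Key observation: the block from step 22 through step 29 cancels to the identity and can be dropped.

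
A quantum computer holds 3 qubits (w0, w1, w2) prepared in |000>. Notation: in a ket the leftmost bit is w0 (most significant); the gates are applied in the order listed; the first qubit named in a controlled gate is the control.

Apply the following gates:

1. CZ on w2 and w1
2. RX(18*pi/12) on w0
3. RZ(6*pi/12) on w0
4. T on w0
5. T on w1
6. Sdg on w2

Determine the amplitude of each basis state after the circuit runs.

The resulting statevector has amplitude sqrt(2)*exp(3*I*pi/4)/2 on |000>, sqrt(2)/2 on |100>, and 0 on every other basis state.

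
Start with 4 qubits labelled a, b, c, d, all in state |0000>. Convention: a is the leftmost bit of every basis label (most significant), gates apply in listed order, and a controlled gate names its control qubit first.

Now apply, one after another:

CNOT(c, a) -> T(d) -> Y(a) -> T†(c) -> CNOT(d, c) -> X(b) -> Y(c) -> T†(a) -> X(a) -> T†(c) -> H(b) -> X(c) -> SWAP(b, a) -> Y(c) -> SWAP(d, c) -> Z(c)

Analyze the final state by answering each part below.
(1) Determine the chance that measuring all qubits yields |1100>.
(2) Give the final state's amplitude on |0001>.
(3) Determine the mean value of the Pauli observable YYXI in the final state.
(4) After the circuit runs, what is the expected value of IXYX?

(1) A full measurement returns |1100> with probability 0.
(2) The final state's coefficient on |0001> equals -sqrt(2)/2.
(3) The observable YYXI averages to 0.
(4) The observable IXYX averages to 0.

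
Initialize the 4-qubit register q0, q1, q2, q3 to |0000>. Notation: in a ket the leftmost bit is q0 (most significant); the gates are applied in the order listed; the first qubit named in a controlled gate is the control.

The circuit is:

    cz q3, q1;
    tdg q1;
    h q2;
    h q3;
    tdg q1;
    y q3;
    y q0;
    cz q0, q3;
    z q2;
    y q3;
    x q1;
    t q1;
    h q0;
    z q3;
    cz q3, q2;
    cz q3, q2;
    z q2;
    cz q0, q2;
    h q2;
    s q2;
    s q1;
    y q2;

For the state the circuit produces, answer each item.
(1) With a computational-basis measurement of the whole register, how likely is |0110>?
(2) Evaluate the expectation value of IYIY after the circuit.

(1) The probability of measuring |0110> is 1/4. Key observation: the block from step 15 through step 16 cancels to the identity and can be dropped.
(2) The observable IYIY averages to 0.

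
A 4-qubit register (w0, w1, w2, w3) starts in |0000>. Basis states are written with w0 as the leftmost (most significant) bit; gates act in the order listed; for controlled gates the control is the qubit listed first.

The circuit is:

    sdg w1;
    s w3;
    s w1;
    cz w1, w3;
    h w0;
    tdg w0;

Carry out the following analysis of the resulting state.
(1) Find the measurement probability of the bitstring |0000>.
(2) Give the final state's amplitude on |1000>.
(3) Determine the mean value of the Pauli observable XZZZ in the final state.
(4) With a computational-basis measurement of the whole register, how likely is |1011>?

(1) A full measurement returns |0000> with probability 1/2.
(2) |1000> carries amplitude -sqrt(2)*exp(3*I*pi/4)/2 in the final state.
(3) The expectation value of XZZZ is sqrt(2)/2.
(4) Outcome |1011> occurs with probability 0.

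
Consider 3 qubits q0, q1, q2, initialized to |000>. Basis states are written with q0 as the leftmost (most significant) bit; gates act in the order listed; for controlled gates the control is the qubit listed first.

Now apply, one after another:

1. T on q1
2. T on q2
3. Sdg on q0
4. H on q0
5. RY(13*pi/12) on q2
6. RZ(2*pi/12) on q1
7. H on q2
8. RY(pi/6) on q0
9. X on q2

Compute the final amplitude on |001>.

The amplitude on |001> is (-sqrt(6*sqrt(2) + 12)/16 - sqrt(12 - 6*sqrt(2))/16 - sqrt(4 - 2*sqrt(2))/16 + sqrt(2*sqrt(2) + 4)/16)*exp(11*I*pi/12).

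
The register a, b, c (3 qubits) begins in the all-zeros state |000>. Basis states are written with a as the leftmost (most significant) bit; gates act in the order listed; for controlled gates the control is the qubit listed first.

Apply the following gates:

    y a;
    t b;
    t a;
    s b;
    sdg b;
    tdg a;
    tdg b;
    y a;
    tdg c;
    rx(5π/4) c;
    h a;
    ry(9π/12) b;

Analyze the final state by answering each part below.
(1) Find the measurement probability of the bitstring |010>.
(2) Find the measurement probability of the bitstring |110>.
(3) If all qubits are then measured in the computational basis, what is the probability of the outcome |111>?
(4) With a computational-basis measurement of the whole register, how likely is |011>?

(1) The probability of measuring |010> is 1/16. Key observation: steps 1-8 multiply out to the identity, so the circuit reduces to the remaining gates.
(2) Outcome |110> occurs with probability 1/16.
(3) Outcome |111> occurs with probability sqrt(2)/8 + 3/16.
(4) Outcome |011> occurs with probability sqrt(2)/8 + 3/16.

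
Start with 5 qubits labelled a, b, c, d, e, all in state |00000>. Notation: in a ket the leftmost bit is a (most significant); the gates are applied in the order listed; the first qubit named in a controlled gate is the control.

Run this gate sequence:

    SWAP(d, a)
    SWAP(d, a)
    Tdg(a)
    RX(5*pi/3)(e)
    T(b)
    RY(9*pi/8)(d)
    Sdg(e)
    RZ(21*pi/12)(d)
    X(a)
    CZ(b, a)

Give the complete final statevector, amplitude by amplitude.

The resulting statevector has amplitude -sqrt(3)*exp(I*pi/8)*sin(pi/16)/2 on |10000>, -exp(I*pi/8)*sin(pi/16)/2 on |10001>, -sqrt(3)*exp(7*I*pi/8)*cos(pi/16)/2 on |10010>, -exp(7*I*pi/8)*cos(pi/16)/2 on |10011>, and 0 on every other basis state.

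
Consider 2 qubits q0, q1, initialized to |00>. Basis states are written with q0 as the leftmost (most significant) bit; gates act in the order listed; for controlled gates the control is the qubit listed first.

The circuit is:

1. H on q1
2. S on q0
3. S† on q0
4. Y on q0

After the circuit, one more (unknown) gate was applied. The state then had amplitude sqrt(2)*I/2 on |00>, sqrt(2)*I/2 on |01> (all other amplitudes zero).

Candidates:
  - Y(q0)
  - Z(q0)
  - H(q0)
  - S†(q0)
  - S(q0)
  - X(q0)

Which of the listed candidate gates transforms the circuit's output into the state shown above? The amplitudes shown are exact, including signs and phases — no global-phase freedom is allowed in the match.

The applied gate was X(q0).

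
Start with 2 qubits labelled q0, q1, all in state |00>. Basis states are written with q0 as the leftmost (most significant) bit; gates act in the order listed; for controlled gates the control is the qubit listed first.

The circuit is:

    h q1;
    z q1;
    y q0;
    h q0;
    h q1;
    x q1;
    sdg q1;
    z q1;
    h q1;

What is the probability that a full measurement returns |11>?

The probability of measuring |11> is 1/4.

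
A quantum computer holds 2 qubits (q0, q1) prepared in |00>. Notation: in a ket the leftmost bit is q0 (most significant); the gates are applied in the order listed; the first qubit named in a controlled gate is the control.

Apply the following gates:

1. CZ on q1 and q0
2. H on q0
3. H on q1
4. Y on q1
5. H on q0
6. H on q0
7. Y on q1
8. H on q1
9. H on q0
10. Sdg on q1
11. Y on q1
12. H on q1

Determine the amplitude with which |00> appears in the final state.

|00> carries amplitude sqrt(2)*I/2 in the final state.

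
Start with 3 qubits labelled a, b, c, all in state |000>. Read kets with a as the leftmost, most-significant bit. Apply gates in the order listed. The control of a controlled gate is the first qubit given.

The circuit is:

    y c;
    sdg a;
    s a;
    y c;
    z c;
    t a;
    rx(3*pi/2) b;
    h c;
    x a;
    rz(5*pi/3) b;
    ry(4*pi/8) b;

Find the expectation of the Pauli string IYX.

In the final state, IYX has expectation 1/2. Key observation: steps 1-4 multiply out to the identity, so the circuit reduces to the remaining gates.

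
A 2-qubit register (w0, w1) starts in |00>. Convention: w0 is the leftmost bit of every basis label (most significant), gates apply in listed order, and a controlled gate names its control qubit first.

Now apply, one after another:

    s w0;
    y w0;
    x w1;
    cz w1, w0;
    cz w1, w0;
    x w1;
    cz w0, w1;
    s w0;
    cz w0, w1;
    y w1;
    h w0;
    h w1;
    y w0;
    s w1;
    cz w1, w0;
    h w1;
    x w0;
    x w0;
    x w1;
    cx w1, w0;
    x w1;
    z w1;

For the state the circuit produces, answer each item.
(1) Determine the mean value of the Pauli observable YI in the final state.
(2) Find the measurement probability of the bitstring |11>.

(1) In the final state, YI has expectation -1. Key observation: steps 3-6 multiply out to the identity, so the circuit reduces to the remaining gates.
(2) The probability of measuring |11> is 1/4.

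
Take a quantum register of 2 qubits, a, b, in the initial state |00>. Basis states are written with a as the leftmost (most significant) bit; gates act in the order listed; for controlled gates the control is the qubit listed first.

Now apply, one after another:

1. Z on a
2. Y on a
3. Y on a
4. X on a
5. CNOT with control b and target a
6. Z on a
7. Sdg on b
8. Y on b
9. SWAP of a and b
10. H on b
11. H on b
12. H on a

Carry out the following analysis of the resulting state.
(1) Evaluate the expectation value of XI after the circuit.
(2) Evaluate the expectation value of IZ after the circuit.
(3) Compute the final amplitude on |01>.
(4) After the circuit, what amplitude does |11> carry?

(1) In the final state, XI has expectation -1.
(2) The expectation value of IZ is -1.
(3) The final state's coefficient on |01> equals -sqrt(2)*I/2.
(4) The final state's coefficient on |11> equals sqrt(2)*I/2.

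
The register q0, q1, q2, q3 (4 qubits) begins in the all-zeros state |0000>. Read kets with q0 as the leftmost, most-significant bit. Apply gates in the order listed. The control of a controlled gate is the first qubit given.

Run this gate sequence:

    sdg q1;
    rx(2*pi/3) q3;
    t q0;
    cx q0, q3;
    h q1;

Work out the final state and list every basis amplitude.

The final amplitudes are sqrt(2)/4 on |0000>, -sqrt(6)*I/4 on |0001>, sqrt(2)/4 on |0100>, -sqrt(6)*I/4 on |0101>, and 0 on every other basis state.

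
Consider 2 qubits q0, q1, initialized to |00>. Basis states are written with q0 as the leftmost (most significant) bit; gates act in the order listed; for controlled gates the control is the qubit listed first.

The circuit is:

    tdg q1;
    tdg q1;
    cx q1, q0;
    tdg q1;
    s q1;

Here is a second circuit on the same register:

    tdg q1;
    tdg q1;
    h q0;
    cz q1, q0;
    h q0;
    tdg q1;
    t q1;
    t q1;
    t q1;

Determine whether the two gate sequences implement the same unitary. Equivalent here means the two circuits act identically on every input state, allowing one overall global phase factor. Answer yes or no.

No, they are not equivalent — no single phase factor reconciles the two unitaries.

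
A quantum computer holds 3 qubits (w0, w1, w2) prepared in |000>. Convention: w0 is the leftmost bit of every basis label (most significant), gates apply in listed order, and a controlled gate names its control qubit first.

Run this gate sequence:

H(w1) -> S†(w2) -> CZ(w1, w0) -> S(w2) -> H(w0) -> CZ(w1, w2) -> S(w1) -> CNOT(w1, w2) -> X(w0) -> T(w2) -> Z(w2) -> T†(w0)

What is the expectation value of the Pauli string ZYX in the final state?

The observable ZYX averages to 0.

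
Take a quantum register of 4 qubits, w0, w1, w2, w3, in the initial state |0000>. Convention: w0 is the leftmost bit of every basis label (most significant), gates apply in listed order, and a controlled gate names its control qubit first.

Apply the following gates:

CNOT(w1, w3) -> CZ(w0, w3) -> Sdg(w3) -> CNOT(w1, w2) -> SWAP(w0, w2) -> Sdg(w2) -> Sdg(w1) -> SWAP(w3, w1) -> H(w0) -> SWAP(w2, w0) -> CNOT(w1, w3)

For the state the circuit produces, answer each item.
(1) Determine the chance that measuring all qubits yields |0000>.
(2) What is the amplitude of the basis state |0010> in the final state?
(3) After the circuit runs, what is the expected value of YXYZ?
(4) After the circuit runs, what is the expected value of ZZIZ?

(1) The probability of measuring |0000> is 1/2.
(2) The amplitude on |0010> is sqrt(2)/2.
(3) In the final state, YXYZ has expectation 0.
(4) The expectation value of ZZIZ is 1.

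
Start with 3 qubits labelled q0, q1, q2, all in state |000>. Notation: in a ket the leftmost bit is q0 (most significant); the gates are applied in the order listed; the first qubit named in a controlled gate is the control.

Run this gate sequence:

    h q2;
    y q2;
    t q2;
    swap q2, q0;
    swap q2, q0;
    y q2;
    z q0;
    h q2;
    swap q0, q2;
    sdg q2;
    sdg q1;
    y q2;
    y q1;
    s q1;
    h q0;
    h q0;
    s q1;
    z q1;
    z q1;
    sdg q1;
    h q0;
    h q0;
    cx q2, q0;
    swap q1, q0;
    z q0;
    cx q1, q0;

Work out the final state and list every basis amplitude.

The final amplitudes are exp(3*I*pi/4)/2 + I/2 on |011>, -I/2 + exp(3*I*pi/4)/2 on |101>, and 0 on every other basis state. Key observation: the block from step 16 through step 21 cancels to the identity and can be dropped.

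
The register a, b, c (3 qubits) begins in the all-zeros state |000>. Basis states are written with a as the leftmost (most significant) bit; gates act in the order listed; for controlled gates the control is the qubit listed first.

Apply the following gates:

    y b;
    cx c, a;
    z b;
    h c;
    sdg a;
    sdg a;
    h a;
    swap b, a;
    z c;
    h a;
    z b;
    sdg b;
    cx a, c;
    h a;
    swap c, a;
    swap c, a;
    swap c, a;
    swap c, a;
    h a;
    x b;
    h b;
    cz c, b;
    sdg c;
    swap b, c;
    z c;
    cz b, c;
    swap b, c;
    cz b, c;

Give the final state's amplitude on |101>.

|101> carries amplitude 1/4 + I/4 in the final state. Key observation: steps 14-19 multiply out to the identity, so the circuit reduces to the remaining gates.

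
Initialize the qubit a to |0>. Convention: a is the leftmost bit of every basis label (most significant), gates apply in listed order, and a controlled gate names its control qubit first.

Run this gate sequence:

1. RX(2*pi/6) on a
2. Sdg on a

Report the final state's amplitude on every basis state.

The final amplitudes are sqrt(3)/2 on |0>, -1/2 on |1>.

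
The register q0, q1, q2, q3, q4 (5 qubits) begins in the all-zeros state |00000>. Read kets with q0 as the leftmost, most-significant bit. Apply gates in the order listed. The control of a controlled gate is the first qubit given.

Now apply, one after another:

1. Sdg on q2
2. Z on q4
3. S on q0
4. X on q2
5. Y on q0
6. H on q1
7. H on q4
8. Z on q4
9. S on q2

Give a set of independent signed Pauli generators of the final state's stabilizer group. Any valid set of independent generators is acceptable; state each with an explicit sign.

The stabilizer group can be generated by +IXIII, -IIIIX, -ZIIII, -IIZII, +IIIZI, among other valid generating sets.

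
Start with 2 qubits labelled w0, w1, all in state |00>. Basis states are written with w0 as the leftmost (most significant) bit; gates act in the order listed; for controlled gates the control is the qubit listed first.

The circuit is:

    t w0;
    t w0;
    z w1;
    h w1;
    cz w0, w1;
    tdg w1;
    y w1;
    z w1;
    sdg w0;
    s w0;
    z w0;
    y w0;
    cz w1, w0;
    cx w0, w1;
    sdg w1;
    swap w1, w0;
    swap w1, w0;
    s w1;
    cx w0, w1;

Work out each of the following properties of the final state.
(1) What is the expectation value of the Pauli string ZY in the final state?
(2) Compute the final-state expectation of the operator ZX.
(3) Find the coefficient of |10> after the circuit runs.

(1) The expectation value of ZY is sqrt(2)/2. Key observation: gates 14-19 undo each other exactly, leaving only the rest of the circuit to track.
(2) In the final state, ZX has expectation sqrt(2)/2.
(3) The final state's coefficient on |10> equals -sqrt(2)*exp(3*I*pi/4)/2.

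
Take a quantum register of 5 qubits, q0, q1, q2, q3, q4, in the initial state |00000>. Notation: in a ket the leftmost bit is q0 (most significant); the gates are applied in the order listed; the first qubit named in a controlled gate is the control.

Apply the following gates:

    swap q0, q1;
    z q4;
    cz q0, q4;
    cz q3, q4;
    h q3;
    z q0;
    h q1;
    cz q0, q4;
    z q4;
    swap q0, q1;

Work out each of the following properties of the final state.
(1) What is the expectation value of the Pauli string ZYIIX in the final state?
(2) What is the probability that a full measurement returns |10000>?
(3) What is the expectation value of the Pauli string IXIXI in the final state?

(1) The expectation value of ZYIIX is 0.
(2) Outcome |10000> occurs with probability 1/4.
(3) The observable IXIXI averages to 0.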